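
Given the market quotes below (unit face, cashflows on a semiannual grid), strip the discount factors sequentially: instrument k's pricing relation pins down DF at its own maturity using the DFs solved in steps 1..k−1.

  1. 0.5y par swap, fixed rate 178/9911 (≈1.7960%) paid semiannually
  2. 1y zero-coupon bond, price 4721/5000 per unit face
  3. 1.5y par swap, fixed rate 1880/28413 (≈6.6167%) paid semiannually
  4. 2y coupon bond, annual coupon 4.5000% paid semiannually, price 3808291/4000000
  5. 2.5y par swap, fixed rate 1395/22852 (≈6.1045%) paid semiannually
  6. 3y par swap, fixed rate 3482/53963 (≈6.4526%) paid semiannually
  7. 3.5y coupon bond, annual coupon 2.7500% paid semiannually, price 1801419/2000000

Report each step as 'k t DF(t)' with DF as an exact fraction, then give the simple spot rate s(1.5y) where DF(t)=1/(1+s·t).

step 1 [0.5y] swap r/2=89/9911: DF=(1 − 89/9911·(0))/(1+89/9911) = 9911/10000 ≈ 0.991100
step 2 [1y] zero: DF = P = 4721/5000 ≈ 0.944200
step 3 [1.5y] swap r/2=940/28413: DF=(1 − 940/28413·(0.991100+0.944200))/(1+940/28413) = 453/500 ≈ 0.906000
step 4 [2y] bond c/2=9/400: DF=(3808291/4000000 − 9/400·(0.991100+0.944200+0.906000))/(1+9/400) = 4343/5000 ≈ 0.868600
step 5 [2.5y] swap r/2=1395/45704: DF=(1 − 1395/45704·(0.991100+0.944200+0.906000+0.868600))/(1+1395/45704) = 1721/2000 ≈ 0.860500
step 6 [3y] swap r/2=1741/53963: DF=(1 − 1741/53963·(0.991100+0.944200+0.906000+0.868600+0.860500))/(1+1741/53963) = 8259/10000 ≈ 0.825900
step 7 [3.5y] bond c/2=11/800: DF=(1801419/2000000 − 11/800·(0.991100+0.944200+0.906000+0.868600+0.860500+0.825900))/(1+11/800) = 8153/10000 ≈ 0.815300

1 1/2 9911/10000
2 1 4721/5000
3 3/2 453/500
4 2 4343/5000
5 5/2 1721/2000
6 3 8259/10000
7 7/2 8153/10000
s(1.5y) = (1/(453/500) − 1)/(3/2) = 94/1359 ≈ 6.9169%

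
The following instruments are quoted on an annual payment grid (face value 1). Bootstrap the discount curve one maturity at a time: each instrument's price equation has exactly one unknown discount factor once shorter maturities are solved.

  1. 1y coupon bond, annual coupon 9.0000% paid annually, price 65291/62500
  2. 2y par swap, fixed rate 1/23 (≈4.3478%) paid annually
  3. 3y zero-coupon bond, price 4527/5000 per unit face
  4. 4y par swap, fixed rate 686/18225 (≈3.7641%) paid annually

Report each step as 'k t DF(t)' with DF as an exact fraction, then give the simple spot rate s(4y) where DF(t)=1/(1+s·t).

1 1 599/625
2 2 574/625
3 3 4527/5000
4 4 2157/2500
s(4y) = (1/(2157/2500) − 1)/(4) = 343/8628 ≈ 3.9754%

step 1 [1y] bond c/1=9/100: DF=(65291/62500 − 9/100·(0))/(1+9/100) = 599/625 ≈ 0.958400
step 2 [2y] swap r/1=1/23: DF=(1 − 1/23·(0.958400))/(1+1/23) = 574/625 ≈ 0.918400
step 3 [3y] zero: DF = P = 4527/5000 ≈ 0.905400
step 4 [4y] swap r/1=686/18225: DF=(1 − 686/18225·(0.958400+0.918400+0.905400))/(1+686/18225) = 2157/2500 ≈ 0.862800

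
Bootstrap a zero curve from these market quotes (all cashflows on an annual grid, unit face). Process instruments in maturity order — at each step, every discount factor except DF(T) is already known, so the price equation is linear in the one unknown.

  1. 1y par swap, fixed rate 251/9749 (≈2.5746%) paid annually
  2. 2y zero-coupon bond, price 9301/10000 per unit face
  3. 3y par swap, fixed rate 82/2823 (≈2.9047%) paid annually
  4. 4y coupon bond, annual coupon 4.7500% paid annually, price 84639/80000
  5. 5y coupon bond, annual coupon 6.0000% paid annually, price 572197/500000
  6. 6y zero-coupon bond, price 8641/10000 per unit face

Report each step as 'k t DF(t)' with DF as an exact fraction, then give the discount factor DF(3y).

1 1 9749/10000
2 2 9301/10000
3 3 459/500
4 4 441/500
5 5 8699/10000
6 6 8641/10000
DF(3y) = 459/500 ≈ 0.918000

step 1 [1y] swap r/1=251/9749: DF=(1 − 251/9749·(0))/(1+251/9749) = 9749/10000 ≈ 0.974900
step 2 [2y] zero: DF = P = 9301/10000 ≈ 0.930100
step 3 [3y] swap r/1=82/2823: DF=(1 − 82/2823·(0.974900+0.930100))/(1+82/2823) = 459/500 ≈ 0.918000
step 4 [4y] bond c/1=19/400: DF=(84639/80000 − 19/400·(0.974900+0.930100+0.918000))/(1+19/400) = 441/500 ≈ 0.882000
step 5 [5y] bond c/1=3/50: DF=(572197/500000 − 3/50·(0.974900+0.930100+0.918000+0.882000))/(1+3/50) = 8699/10000 ≈ 0.869900
step 6 [6y] zero: DF = P = 8641/10000 ≈ 0.864100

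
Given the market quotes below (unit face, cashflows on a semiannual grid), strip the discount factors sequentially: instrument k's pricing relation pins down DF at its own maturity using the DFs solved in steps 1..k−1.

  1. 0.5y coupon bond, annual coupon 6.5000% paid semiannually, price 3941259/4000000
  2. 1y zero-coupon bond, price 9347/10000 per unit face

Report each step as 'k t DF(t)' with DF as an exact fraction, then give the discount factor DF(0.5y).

step 1 [0.5y] bond c/2=13/400: DF=(3941259/4000000 − 13/400·(0))/(1+13/400) = 9543/10000 ≈ 0.954300
step 2 [1y] zero: DF = P = 9347/10000 ≈ 0.934700

1 1/2 9543/10000
2 1 9347/10000
DF(0.5y) = 9543/10000 ≈ 0.954300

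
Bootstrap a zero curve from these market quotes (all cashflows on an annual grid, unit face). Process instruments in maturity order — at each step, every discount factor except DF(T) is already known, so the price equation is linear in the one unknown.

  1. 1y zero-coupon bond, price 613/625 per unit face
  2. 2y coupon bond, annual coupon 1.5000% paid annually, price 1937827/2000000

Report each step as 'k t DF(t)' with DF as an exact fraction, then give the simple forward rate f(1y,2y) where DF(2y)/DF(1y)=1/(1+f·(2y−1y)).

step 1 [1y] zero: DF = P = 613/625 ≈ 0.980800
step 2 [2y] bond c/1=3/200: DF=(1937827/2000000 − 3/200·(0.980800))/(1+3/200) = 9401/10000 ≈ 0.940100

1 1 613/625
2 2 9401/10000
f(1y,2y) = ((613/625)/(9401/10000) − 1)/(1) = 407/9401 ≈ 4.3293%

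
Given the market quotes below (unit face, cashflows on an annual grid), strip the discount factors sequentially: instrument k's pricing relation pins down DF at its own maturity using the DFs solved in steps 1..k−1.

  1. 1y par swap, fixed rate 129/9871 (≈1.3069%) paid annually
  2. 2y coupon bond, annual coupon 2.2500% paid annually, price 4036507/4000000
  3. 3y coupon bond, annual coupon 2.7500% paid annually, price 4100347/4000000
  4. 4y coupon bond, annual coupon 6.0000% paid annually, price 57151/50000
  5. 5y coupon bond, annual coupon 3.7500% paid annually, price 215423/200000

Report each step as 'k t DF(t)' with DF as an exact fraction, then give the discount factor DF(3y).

step 1 [1y] swap r/1=129/9871: DF=(1 − 129/9871·(0))/(1+129/9871) = 9871/10000 ≈ 0.987100
step 2 [2y] bond c/1=9/400: DF=(4036507/4000000 − 9/400·(0.987100))/(1+9/400) = 2413/2500 ≈ 0.965200
step 3 [3y] bond c/1=11/400: DF=(4100347/4000000 − 11/400·(0.987100+0.965200))/(1+11/400) = 4727/5000 ≈ 0.945400
step 4 [4y] bond c/1=3/50: DF=(57151/50000 − 3/50·(0.987100+0.965200+0.945400))/(1+3/50) = 9143/10000 ≈ 0.914300
step 5 [5y] bond c/1=3/80: DF=(215423/200000 − 3/80·(0.987100+0.965200+0.945400+0.914300))/(1+3/80) = 2251/2500 ≈ 0.900400

1 1 9871/10000
2 2 2413/2500
3 3 4727/5000
4 4 9143/10000
5 5 2251/2500
DF(3y) = 4727/5000 ≈ 0.945400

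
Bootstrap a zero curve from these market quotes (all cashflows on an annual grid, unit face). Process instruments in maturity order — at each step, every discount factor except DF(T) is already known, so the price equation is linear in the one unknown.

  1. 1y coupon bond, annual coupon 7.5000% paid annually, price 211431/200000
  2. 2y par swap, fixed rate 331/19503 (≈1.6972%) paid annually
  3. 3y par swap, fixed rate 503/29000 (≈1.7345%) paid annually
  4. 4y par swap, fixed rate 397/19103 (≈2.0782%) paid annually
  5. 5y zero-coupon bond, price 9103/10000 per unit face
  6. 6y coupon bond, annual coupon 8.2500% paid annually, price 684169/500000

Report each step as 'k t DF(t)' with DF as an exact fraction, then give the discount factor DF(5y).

step 1 [1y] bond c/1=3/40: DF=(211431/200000 − 3/40·(0))/(1+3/40) = 4917/5000 ≈ 0.983400
step 2 [2y] swap r/1=331/19503: DF=(1 − 331/19503·(0.983400))/(1+331/19503) = 9669/10000 ≈ 0.966900
step 3 [3y] swap r/1=503/29000: DF=(1 − 503/29000·(0.983400+0.966900))/(1+503/29000) = 9497/10000 ≈ 0.949700
step 4 [4y] swap r/1=397/19103: DF=(1 − 397/19103·(0.983400+0.966900+0.949700))/(1+397/19103) = 4603/5000 ≈ 0.920600
step 5 [5y] zero: DF = P = 9103/10000 ≈ 0.910300
step 6 [6y] bond c/1=33/400: DF=(684169/500000 − 33/400·(0.983400+0.966900+0.949700+0.920600+0.910300))/(1+33/400) = 1807/2000 ≈ 0.903500

1 1 4917/5000
2 2 9669/10000
3 3 9497/10000
4 4 4603/5000
5 5 9103/10000
6 6 1807/2000
DF(5y) = 9103/10000 ≈ 0.910300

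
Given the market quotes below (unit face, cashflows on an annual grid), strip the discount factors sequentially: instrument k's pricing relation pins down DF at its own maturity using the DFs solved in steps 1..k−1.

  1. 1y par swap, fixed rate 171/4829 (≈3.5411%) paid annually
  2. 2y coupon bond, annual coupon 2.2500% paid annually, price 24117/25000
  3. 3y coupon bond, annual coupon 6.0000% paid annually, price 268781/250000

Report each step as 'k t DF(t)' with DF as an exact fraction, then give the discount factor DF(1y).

1 1 4829/5000
2 2 4611/5000
3 3 4537/5000
DF(1y) = 4829/5000 ≈ 0.965800

step 1 [1y] swap r/1=171/4829: DF=(1 − 171/4829·(0))/(1+171/4829) = 4829/5000 ≈ 0.965800
step 2 [2y] bond c/1=9/400: DF=(24117/25000 − 9/400·(0.965800))/(1+9/400) = 4611/5000 ≈ 0.922200
step 3 [3y] bond c/1=3/50: DF=(268781/250000 − 3/50·(0.965800+0.922200))/(1+3/50) = 4537/5000 ≈ 0.907400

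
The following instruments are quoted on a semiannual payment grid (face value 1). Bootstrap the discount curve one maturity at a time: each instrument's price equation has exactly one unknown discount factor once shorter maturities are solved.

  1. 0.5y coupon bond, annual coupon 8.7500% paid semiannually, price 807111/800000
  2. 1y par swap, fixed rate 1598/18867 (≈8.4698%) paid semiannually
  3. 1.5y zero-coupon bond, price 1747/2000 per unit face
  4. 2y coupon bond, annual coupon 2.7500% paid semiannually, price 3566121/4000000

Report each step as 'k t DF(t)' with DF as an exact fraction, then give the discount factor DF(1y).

step 1 [0.5y] bond c/2=7/160: DF=(807111/800000 − 7/160·(0))/(1+7/160) = 4833/5000 ≈ 0.966600
step 2 [1y] swap r/2=799/18867: DF=(1 − 799/18867·(0.966600))/(1+799/18867) = 9201/10000 ≈ 0.920100
step 3 [1.5y] zero: DF = P = 1747/2000 ≈ 0.873500
step 4 [2y] bond c/2=11/800: DF=(3566121/4000000 − 11/800·(0.966600+0.920100+0.873500))/(1+11/800) = 421/500 ≈ 0.842000

1 1/2 4833/5000
2 1 9201/10000
3 3/2 1747/2000
4 2 421/500
DF(1y) = 9201/10000 ≈ 0.920100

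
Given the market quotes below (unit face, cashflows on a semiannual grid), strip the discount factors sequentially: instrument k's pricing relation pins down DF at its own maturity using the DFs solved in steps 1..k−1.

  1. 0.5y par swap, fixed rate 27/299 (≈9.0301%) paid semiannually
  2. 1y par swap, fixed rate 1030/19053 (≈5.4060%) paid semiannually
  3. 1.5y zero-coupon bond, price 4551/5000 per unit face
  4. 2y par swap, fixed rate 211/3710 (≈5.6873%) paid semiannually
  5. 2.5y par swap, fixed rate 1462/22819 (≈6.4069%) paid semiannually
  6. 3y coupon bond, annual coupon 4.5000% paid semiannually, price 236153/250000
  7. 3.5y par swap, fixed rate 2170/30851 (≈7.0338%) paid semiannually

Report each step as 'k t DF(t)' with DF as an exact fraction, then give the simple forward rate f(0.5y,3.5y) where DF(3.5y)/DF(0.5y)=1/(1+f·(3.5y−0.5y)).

step 1 [0.5y] swap r/2=27/598: DF=(1 − 27/598·(0))/(1+27/598) = 598/625 ≈ 0.956800
step 2 [1y] swap r/2=515/19053: DF=(1 − 515/19053·(0.956800))/(1+515/19053) = 1897/2000 ≈ 0.948500
step 3 [1.5y] zero: DF = P = 4551/5000 ≈ 0.910200
step 4 [2y] swap r/2=211/7420: DF=(1 − 211/7420·(0.956800+0.948500+0.910200))/(1+211/7420) = 1789/2000 ≈ 0.894500
step 5 [2.5y] swap r/2=731/22819: DF=(1 − 731/22819·(0.956800+0.948500+0.910200+0.894500))/(1+731/22819) = 4269/5000 ≈ 0.853800
step 6 [3y] bond c/2=9/400: DF=(236153/250000 − 9/400·(0.956800+0.948500+0.910200+0.894500+0.853800))/(1+9/400) = 4117/5000 ≈ 0.823400
step 7 [3.5y] swap r/2=1085/30851: DF=(1 − 1085/30851·(0.956800+0.948500+0.910200+0.894500+0.853800+0.823400))/(1+1085/30851) = 783/1000 ≈ 0.783000

1 1/2 598/625
2 1 1897/2000
3 3/2 4551/5000
4 2 1789/2000
5 5/2 4269/5000
6 3 4117/5000
7 7/2 783/1000
f(0.5y,3.5y) = ((598/625)/(783/1000) − 1)/(3) = 869/11745 ≈ 7.3989%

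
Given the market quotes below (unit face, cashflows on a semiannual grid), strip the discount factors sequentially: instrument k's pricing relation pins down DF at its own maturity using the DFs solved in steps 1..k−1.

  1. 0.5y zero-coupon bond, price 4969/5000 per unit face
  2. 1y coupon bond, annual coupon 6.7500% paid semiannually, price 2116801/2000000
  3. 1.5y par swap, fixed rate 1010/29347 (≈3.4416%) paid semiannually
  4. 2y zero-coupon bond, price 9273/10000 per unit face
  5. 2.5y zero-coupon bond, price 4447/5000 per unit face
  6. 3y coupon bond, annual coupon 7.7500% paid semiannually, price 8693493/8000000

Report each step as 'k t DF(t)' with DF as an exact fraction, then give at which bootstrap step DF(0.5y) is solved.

1 1/2 4969/5000
2 1 4957/5000
3 3/2 1899/2000
4 2 9273/10000
5 5/2 4447/5000
6 3 8689/10000
DF(0.5y) is solved at step 1

step 1 [0.5y] zero: DF = P = 4969/5000 ≈ 0.993800
step 2 [1y] bond c/2=27/800: DF=(2116801/2000000 − 27/800·(0.993800))/(1+27/800) = 4957/5000 ≈ 0.991400
step 3 [1.5y] swap r/2=505/29347: DF=(1 − 505/29347·(0.993800+0.991400))/(1+505/29347) = 1899/2000 ≈ 0.949500
step 4 [2y] zero: DF = P = 9273/10000 ≈ 0.927300
step 5 [2.5y] zero: DF = P = 4447/5000 ≈ 0.889400
step 6 [3y] bond c/2=31/800: DF=(8693493/8000000 − 31/800·(0.993800+0.991400+0.949500+0.927300+0.889400))/(1+31/800) = 8689/10000 ≈ 0.868900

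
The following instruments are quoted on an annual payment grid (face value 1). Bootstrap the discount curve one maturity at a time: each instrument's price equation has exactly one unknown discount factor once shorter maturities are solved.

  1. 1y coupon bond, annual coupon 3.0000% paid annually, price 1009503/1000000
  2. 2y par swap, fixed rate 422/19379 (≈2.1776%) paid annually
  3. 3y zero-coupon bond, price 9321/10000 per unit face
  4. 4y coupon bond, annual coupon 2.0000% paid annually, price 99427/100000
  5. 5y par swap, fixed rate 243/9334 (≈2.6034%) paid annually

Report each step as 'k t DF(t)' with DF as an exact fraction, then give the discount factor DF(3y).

step 1 [1y] bond c/1=3/100: DF=(1009503/1000000 − 3/100·(0))/(1+3/100) = 9801/10000 ≈ 0.980100
step 2 [2y] swap r/1=422/19379: DF=(1 − 422/19379·(0.980100))/(1+422/19379) = 4789/5000 ≈ 0.957800
step 3 [3y] zero: DF = P = 9321/10000 ≈ 0.932100
step 4 [4y] bond c/1=1/50: DF=(99427/100000 − 1/50·(0.980100+0.957800+0.932100))/(1+1/50) = 1837/2000 ≈ 0.918500
step 5 [5y] swap r/1=243/9334: DF=(1 − 243/9334·(0.980100+0.957800+0.932100+0.918500))/(1+243/9334) = 1757/2000 ≈ 0.878500

1 1 9801/10000
2 2 4789/5000
3 3 9321/10000
4 4 1837/2000
5 5 1757/2000
DF(3y) = 9321/10000 ≈ 0.932100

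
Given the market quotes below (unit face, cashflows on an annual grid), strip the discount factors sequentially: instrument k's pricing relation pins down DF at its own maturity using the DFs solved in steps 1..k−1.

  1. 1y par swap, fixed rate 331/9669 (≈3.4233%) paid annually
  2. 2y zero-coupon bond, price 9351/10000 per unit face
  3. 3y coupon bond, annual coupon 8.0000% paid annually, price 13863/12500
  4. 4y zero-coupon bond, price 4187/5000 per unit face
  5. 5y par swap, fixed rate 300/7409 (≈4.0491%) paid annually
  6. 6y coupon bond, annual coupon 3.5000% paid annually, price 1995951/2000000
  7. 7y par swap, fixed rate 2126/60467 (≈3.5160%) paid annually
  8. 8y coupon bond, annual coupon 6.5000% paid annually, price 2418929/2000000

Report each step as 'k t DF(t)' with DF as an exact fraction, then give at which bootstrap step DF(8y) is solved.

1 1 9669/10000
2 2 9351/10000
3 3 443/500
4 4 4187/5000
5 5 41/50
6 6 8139/10000
7 7 3937/5000
8 8 3833/5000
DF(8y) is solved at step 8

step 1 [1y] swap r/1=331/9669: DF=(1 − 331/9669·(0))/(1+331/9669) = 9669/10000 ≈ 0.966900
step 2 [2y] zero: DF = P = 9351/10000 ≈ 0.935100
step 3 [3y] bond c/1=2/25: DF=(13863/12500 − 2/25·(0.966900+0.935100))/(1+2/25) = 443/500 ≈ 0.886000
step 4 [4y] zero: DF = P = 4187/5000 ≈ 0.837400
step 5 [5y] swap r/1=300/7409: DF=(1 − 300/7409·(0.966900+0.935100+0.886000+0.837400))/(1+300/7409) = 41/50 ≈ 0.820000
step 6 [6y] bond c/1=7/200: DF=(1995951/2000000 − 7/200·(0.966900+0.935100+0.886000+0.837400+0.820000))/(1+7/200) = 8139/10000 ≈ 0.813900
step 7 [7y] swap r/1=2126/60467: DF=(1 − 2126/60467·(0.966900+0.935100+0.886000+0.837400+0.820000+0.813900))/(1+2126/60467) = 3937/5000 ≈ 0.787400
step 8 [8y] bond c/1=13/200: DF=(2418929/2000000 − 13/200·(0.966900+0.935100+0.886000+0.837400+0.820000+0.813900+0.787400))/(1+13/200) = 3833/5000 ≈ 0.766600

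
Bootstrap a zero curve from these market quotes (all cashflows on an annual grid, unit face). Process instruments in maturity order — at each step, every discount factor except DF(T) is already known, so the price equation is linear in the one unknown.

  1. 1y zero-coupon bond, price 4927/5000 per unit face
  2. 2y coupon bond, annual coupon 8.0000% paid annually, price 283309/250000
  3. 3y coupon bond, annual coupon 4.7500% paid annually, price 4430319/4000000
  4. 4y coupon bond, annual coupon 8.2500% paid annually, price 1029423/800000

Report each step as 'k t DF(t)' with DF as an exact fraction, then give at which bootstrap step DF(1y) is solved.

1 1 4927/5000
2 2 9763/10000
3 3 2421/2500
4 4 4827/5000
DF(1y) is solved at step 1

step 1 [1y] zero: DF = P = 4927/5000 ≈ 0.985400
step 2 [2y] bond c/1=2/25: DF=(283309/250000 − 2/25·(0.985400))/(1+2/25) = 9763/10000 ≈ 0.976300
step 3 [3y] bond c/1=19/400: DF=(4430319/4000000 − 19/400·(0.985400+0.976300))/(1+19/400) = 2421/2500 ≈ 0.968400
step 4 [4y] bond c/1=33/400: DF=(1029423/800000 − 33/400·(0.985400+0.976300+0.968400))/(1+33/400) = 4827/5000 ≈ 0.965400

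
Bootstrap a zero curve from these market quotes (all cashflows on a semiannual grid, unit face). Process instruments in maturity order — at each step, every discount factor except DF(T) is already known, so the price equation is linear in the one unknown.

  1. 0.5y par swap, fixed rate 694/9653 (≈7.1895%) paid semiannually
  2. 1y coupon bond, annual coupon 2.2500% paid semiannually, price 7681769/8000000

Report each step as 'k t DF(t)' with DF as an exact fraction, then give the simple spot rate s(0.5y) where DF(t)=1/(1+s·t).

step 1 [0.5y] swap r/2=347/9653: DF=(1 − 347/9653·(0))/(1+347/9653) = 9653/10000 ≈ 0.965300
step 2 [1y] bond c/2=9/800: DF=(7681769/8000000 − 9/800·(0.965300))/(1+9/800) = 2347/2500 ≈ 0.938800

1 1/2 9653/10000
2 1 2347/2500
s(0.5y) = (1/(9653/10000) − 1)/(1/2) = 694/9653 ≈ 7.1895%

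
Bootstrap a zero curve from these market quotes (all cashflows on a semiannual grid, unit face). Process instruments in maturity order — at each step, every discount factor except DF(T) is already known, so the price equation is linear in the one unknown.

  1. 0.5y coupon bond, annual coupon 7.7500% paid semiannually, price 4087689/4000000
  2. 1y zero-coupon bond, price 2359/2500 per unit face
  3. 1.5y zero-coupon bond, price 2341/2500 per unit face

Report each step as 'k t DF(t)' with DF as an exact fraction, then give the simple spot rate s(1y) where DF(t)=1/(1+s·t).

1 1/2 4919/5000
2 1 2359/2500
3 3/2 2341/2500
s(1y) = (1/(2359/2500) − 1)/(1) = 141/2359 ≈ 5.9771%

step 1 [0.5y] bond c/2=31/800: DF=(4087689/4000000 − 31/800·(0))/(1+31/800) = 4919/5000 ≈ 0.983800
step 2 [1y] zero: DF = P = 2359/2500 ≈ 0.943600
step 3 [1.5y] zero: DF = P = 2341/2500 ≈ 0.936400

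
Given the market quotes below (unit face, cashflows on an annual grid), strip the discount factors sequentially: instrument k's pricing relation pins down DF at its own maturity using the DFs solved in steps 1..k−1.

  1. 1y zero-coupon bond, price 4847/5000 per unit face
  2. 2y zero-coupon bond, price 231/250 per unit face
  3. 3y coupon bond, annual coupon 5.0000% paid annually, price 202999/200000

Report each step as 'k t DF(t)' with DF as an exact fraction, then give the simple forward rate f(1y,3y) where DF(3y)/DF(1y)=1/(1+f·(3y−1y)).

step 1 [1y] zero: DF = P = 4847/5000 ≈ 0.969400
step 2 [2y] zero: DF = P = 231/250 ≈ 0.924000
step 3 [3y] bond c/1=1/20: DF=(202999/200000 − 1/20·(0.969400+0.924000))/(1+1/20) = 1753/2000 ≈ 0.876500

1 1 4847/5000
2 2 231/250
3 3 1753/2000
f(1y,3y) = ((4847/5000)/(1753/2000) − 1)/(2) = 929/17530 ≈ 5.2995%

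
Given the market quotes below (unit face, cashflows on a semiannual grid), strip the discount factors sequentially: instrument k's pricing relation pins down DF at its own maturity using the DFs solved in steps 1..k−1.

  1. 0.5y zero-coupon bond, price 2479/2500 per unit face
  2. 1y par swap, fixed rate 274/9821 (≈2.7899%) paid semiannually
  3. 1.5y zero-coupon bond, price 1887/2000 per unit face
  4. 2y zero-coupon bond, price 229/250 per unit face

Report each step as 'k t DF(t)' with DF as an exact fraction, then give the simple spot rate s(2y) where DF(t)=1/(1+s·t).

step 1 [0.5y] zero: DF = P = 2479/2500 ≈ 0.991600
step 2 [1y] swap r/2=137/9821: DF=(1 − 137/9821·(0.991600))/(1+137/9821) = 4863/5000 ≈ 0.972600
step 3 [1.5y] zero: DF = P = 1887/2000 ≈ 0.943500
step 4 [2y] zero: DF = P = 229/250 ≈ 0.916000

1 1/2 2479/2500
2 1 4863/5000
3 3/2 1887/2000
4 2 229/250
s(2y) = (1/(229/250) − 1)/(2) = 21/458 ≈ 4.5852%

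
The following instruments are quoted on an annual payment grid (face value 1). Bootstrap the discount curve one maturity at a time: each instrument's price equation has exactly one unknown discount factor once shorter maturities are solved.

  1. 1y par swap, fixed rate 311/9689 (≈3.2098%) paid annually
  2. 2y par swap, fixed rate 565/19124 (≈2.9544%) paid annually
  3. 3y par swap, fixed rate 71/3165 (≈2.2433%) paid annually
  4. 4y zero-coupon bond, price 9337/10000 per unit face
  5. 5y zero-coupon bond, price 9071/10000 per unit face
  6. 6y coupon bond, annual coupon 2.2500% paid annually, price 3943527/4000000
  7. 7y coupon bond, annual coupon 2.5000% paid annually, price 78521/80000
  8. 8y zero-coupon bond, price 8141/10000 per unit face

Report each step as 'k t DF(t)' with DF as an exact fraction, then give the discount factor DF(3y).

1 1 9689/10000
2 2 1887/2000
3 3 9361/10000
4 4 9337/10000
5 5 9071/10000
6 6 861/1000
7 7 4111/5000
8 8 8141/10000
DF(3y) = 9361/10000 ≈ 0.936100

step 1 [1y] swap r/1=311/9689: DF=(1 − 311/9689·(0))/(1+311/9689) = 9689/10000 ≈ 0.968900
step 2 [2y] swap r/1=565/19124: DF=(1 − 565/19124·(0.968900))/(1+565/19124) = 1887/2000 ≈ 0.943500
step 3 [3y] swap r/1=71/3165: DF=(1 − 71/3165·(0.968900+0.943500))/(1+71/3165) = 9361/10000 ≈ 0.936100
step 4 [4y] zero: DF = P = 9337/10000 ≈ 0.933700
step 5 [5y] zero: DF = P = 9071/10000 ≈ 0.907100
step 6 [6y] bond c/1=9/400: DF=(3943527/4000000 − 9/400·(0.968900+0.943500+0.936100+0.933700+0.907100))/(1+9/400) = 861/1000 ≈ 0.861000
step 7 [7y] bond c/1=1/40: DF=(78521/80000 − 1/40·(0.968900+0.943500+0.936100+0.933700+0.907100+0.861000))/(1+1/40) = 4111/5000 ≈ 0.822200
step 8 [8y] zero: DF = P = 8141/10000 ≈ 0.814100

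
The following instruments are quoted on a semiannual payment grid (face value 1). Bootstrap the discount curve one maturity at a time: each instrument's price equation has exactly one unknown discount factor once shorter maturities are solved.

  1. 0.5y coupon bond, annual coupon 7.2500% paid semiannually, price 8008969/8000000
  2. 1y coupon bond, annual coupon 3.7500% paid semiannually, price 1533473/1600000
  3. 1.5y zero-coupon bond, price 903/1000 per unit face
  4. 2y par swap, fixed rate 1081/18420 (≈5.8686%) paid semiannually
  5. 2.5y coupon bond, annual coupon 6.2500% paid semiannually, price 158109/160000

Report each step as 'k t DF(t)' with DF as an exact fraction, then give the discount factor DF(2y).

1 1/2 9661/10000
2 1 923/1000
3 3/2 903/1000
4 2 8919/10000
5 5/2 4233/5000
DF(2y) = 8919/10000 ≈ 0.891900

step 1 [0.5y] bond c/2=29/800: DF=(8008969/8000000 − 29/800·(0))/(1+29/800) = 9661/10000 ≈ 0.966100
step 2 [1y] bond c/2=3/160: DF=(1533473/1600000 − 3/160·(0.966100))/(1+3/160) = 923/1000 ≈ 0.923000
step 3 [1.5y] zero: DF = P = 903/1000 ≈ 0.903000
step 4 [2y] swap r/2=1081/36840: DF=(1 − 1081/36840·(0.966100+0.923000+0.903000))/(1+1081/36840) = 8919/10000 ≈ 0.891900
step 5 [2.5y] bond c/2=1/32: DF=(158109/160000 − 1/32·(0.966100+0.923000+0.903000+0.891900))/(1+1/32) = 4233/5000 ≈ 0.846600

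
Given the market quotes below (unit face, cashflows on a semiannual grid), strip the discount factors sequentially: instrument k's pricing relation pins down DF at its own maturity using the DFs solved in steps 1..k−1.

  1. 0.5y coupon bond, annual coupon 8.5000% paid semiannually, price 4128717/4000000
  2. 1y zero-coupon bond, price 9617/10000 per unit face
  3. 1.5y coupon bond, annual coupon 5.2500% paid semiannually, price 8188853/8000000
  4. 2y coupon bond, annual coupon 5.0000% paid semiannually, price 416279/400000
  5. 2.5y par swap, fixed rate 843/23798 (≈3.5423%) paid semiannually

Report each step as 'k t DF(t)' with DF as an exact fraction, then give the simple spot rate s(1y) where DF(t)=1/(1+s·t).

1 1/2 9901/10000
2 1 9617/10000
3 3/2 379/400
4 2 4723/5000
5 5/2 9157/10000
s(1y) = (1/(9617/10000) − 1)/(1) = 383/9617 ≈ 3.9825%

step 1 [0.5y] bond c/2=17/400: DF=(4128717/4000000 − 17/400·(0))/(1+17/400) = 9901/10000 ≈ 0.990100
step 2 [1y] zero: DF = P = 9617/10000 ≈ 0.961700
step 3 [1.5y] bond c/2=21/800: DF=(8188853/8000000 − 21/800·(0.990100+0.961700))/(1+21/800) = 379/400 ≈ 0.947500
step 4 [2y] bond c/2=1/40: DF=(416279/400000 − 1/40·(0.990100+0.961700+0.947500))/(1+1/40) = 4723/5000 ≈ 0.944600
step 5 [2.5y] swap r/2=843/47596: DF=(1 − 843/47596·(0.990100+0.961700+0.947500+0.944600))/(1+843/47596) = 9157/10000 ≈ 0.915700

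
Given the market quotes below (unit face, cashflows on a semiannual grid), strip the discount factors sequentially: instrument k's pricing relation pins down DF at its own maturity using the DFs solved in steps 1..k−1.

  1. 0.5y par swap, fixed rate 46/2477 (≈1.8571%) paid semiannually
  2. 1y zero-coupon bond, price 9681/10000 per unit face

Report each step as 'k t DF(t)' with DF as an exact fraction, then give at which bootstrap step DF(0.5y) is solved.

step 1 [0.5y] swap r/2=23/2477: DF=(1 − 23/2477·(0))/(1+23/2477) = 2477/2500 ≈ 0.990800
step 2 [1y] zero: DF = P = 9681/10000 ≈ 0.968100

1 1/2 2477/2500
2 1 9681/10000
DF(0.5y) is solved at step 1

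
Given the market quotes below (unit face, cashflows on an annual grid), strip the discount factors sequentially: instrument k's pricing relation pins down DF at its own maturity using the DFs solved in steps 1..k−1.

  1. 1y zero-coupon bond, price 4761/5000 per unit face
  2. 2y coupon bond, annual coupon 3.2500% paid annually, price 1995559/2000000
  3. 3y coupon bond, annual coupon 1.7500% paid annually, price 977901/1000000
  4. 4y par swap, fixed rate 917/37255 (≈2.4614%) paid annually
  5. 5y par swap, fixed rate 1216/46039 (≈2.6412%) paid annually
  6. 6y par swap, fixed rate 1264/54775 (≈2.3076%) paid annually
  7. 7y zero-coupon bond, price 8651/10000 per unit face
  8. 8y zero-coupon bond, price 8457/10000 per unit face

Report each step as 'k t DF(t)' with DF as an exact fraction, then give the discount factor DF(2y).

step 1 [1y] zero: DF = P = 4761/5000 ≈ 0.952200
step 2 [2y] bond c/1=13/400: DF=(1995559/2000000 − 13/400·(0.952200))/(1+13/400) = 2341/2500 ≈ 0.936400
step 3 [3y] bond c/1=7/400: DF=(977901/1000000 − 7/400·(0.952200+0.936400))/(1+7/400) = 4643/5000 ≈ 0.928600
step 4 [4y] swap r/1=917/37255: DF=(1 − 917/37255·(0.952200+0.936400+0.928600))/(1+917/37255) = 9083/10000 ≈ 0.908300
step 5 [5y] swap r/1=1216/46039: DF=(1 − 1216/46039·(0.952200+0.936400+0.928600+0.908300))/(1+1216/46039) = 549/625 ≈ 0.878400
step 6 [6y] swap r/1=1264/54775: DF=(1 − 1264/54775·(0.952200+0.936400+0.928600+0.908300+0.878400))/(1+1264/54775) = 546/625 ≈ 0.873600
step 7 [7y] zero: DF = P = 8651/10000 ≈ 0.865100
step 8 [8y] zero: DF = P = 8457/10000 ≈ 0.845700

1 1 4761/5000
2 2 2341/2500
3 3 4643/5000
4 4 9083/10000
5 5 549/625
6 6 546/625
7 7 8651/10000
8 8 8457/10000
DF(2y) = 2341/2500 ≈ 0.936400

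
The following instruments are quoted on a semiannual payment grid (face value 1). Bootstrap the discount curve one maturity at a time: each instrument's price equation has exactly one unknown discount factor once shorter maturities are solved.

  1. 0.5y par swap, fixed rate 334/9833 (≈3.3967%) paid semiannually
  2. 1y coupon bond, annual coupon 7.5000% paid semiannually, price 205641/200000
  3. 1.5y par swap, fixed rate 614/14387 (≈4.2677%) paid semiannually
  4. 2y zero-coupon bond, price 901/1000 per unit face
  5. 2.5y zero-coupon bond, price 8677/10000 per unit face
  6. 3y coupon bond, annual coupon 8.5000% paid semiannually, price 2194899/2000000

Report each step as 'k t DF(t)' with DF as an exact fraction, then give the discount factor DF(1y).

step 1 [0.5y] swap r/2=167/9833: DF=(1 − 167/9833·(0))/(1+167/9833) = 9833/10000 ≈ 0.983300
step 2 [1y] bond c/2=3/80: DF=(205641/200000 − 3/80·(0.983300))/(1+3/80) = 1911/2000 ≈ 0.955500
step 3 [1.5y] swap r/2=307/14387: DF=(1 − 307/14387·(0.983300+0.955500))/(1+307/14387) = 4693/5000 ≈ 0.938600
step 4 [2y] zero: DF = P = 901/1000 ≈ 0.901000
step 5 [2.5y] zero: DF = P = 8677/10000 ≈ 0.867700
step 6 [3y] bond c/2=17/400: DF=(2194899/2000000 − 17/400·(0.983300+0.955500+0.938600+0.901000+0.867700))/(1+17/400) = 8633/10000 ≈ 0.863300

1 1/2 9833/10000
2 1 1911/2000
3 3/2 4693/5000
4 2 901/1000
5 5/2 8677/10000
6 3 8633/10000
DF(1y) = 1911/2000 ≈ 0.955500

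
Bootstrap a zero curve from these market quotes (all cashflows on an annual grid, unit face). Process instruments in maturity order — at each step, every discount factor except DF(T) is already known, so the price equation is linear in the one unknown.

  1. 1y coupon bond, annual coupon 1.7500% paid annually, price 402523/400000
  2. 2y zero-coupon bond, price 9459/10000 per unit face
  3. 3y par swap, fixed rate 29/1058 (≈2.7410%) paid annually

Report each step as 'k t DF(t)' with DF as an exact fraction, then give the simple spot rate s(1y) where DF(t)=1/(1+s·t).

step 1 [1y] bond c/1=7/400: DF=(402523/400000 − 7/400·(0))/(1+7/400) = 989/1000 ≈ 0.989000
step 2 [2y] zero: DF = P = 9459/10000 ≈ 0.945900
step 3 [3y] swap r/1=29/1058: DF=(1 − 29/1058·(0.989000+0.945900))/(1+29/1058) = 9217/10000 ≈ 0.921700

1 1 989/1000
2 2 9459/10000
3 3 9217/10000
s(1y) = (1/(989/1000) − 1)/(1) = 11/989 ≈ 1.1122%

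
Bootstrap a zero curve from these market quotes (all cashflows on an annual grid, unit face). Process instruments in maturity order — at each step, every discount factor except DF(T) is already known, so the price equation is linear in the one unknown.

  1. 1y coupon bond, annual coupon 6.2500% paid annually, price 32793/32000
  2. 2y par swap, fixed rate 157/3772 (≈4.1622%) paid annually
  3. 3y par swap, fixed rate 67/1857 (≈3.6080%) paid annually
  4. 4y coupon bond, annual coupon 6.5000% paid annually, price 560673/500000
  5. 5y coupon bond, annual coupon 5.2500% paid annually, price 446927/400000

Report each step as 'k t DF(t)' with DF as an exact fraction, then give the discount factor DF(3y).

1 1 1929/2000
2 2 1843/2000
3 3 1799/2000
4 4 8829/10000
5 5 4393/5000
DF(3y) = 1799/2000 ≈ 0.899500

step 1 [1y] bond c/1=1/16: DF=(32793/32000 − 1/16·(0))/(1+1/16) = 1929/2000 ≈ 0.964500
step 2 [2y] swap r/1=157/3772: DF=(1 − 157/3772·(0.964500))/(1+157/3772) = 1843/2000 ≈ 0.921500
step 3 [3y] swap r/1=67/1857: DF=(1 − 67/1857·(0.964500+0.921500))/(1+67/1857) = 1799/2000 ≈ 0.899500
step 4 [4y] bond c/1=13/200: DF=(560673/500000 − 13/200·(0.964500+0.921500+0.899500))/(1+13/200) = 8829/10000 ≈ 0.882900
step 5 [5y] bond c/1=21/400: DF=(446927/400000 − 21/400·(0.964500+0.921500+0.899500+0.882900))/(1+21/400) = 4393/5000 ≈ 0.878600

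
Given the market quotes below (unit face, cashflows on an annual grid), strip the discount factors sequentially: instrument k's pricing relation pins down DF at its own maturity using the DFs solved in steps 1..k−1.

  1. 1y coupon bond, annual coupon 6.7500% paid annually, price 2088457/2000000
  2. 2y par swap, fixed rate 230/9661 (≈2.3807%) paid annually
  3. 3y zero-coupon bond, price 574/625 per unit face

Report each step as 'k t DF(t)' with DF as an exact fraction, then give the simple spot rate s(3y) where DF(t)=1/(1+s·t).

step 1 [1y] bond c/1=27/400: DF=(2088457/2000000 − 27/400·(0))/(1+27/400) = 4891/5000 ≈ 0.978200
step 2 [2y] swap r/1=230/9661: DF=(1 − 230/9661·(0.978200))/(1+230/9661) = 477/500 ≈ 0.954000
step 3 [3y] zero: DF = P = 574/625 ≈ 0.918400

1 1 4891/5000
2 2 477/500
3 3 574/625
s(3y) = (1/(574/625) − 1)/(3) = 17/574 ≈ 2.9617%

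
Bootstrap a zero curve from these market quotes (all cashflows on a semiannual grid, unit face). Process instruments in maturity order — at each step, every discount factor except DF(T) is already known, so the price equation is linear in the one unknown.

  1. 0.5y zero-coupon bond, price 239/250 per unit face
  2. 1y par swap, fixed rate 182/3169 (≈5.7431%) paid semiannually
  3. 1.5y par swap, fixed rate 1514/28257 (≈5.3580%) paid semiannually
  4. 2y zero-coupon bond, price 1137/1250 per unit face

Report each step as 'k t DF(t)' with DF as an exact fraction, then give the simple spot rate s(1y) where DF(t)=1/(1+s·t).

step 1 [0.5y] zero: DF = P = 239/250 ≈ 0.956000
step 2 [1y] swap r/2=91/3169: DF=(1 − 91/3169·(0.956000))/(1+91/3169) = 4727/5000 ≈ 0.945400
step 3 [1.5y] swap r/2=757/28257: DF=(1 − 757/28257·(0.956000+0.945400))/(1+757/28257) = 9243/10000 ≈ 0.924300
step 4 [2y] zero: DF = P = 1137/1250 ≈ 0.909600

1 1/2 239/250
2 1 4727/5000
3 3/2 9243/10000
4 2 1137/1250
s(1y) = (1/(4727/5000) − 1)/(1) = 273/4727 ≈ 5.7753%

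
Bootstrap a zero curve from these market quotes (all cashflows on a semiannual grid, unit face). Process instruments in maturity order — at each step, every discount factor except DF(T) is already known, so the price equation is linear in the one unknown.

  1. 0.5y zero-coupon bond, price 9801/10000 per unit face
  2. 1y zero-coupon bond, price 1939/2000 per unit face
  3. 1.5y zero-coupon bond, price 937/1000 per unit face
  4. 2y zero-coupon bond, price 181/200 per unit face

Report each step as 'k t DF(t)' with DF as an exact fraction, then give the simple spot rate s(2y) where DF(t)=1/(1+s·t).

step 1 [0.5y] zero: DF = P = 9801/10000 ≈ 0.980100
step 2 [1y] zero: DF = P = 1939/2000 ≈ 0.969500
step 3 [1.5y] zero: DF = P = 937/1000 ≈ 0.937000
step 4 [2y] zero: DF = P = 181/200 ≈ 0.905000

1 1/2 9801/10000
2 1 1939/2000
3 3/2 937/1000
4 2 181/200
s(2y) = (1/(181/200) − 1)/(2) = 19/362 ≈ 5.2486%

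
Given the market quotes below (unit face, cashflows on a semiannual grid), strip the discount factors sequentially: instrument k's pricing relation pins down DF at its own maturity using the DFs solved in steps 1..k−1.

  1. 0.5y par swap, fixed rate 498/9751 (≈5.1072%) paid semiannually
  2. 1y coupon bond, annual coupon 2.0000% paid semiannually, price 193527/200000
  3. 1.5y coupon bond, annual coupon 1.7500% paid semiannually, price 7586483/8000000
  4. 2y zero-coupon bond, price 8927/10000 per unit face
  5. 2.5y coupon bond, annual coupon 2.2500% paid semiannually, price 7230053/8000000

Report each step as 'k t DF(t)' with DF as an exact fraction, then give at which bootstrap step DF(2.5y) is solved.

1 1/2 9751/10000
2 1 2371/2500
3 3/2 4617/5000
4 2 8927/10000
5 5/2 8521/10000
DF(2.5y) is solved at step 5

step 1 [0.5y] swap r/2=249/9751: DF=(1 − 249/9751·(0))/(1+249/9751) = 9751/10000 ≈ 0.975100
step 2 [1y] bond c/2=1/100: DF=(193527/200000 − 1/100·(0.975100))/(1+1/100) = 2371/2500 ≈ 0.948400
step 3 [1.5y] bond c/2=7/800: DF=(7586483/8000000 − 7/800·(0.975100+0.948400))/(1+7/800) = 4617/5000 ≈ 0.923400
step 4 [2y] zero: DF = P = 8927/10000 ≈ 0.892700
step 5 [2.5y] bond c/2=9/800: DF=(7230053/8000000 − 9/800·(0.975100+0.948400+0.923400+0.892700))/(1+9/800) = 8521/10000 ≈ 0.852100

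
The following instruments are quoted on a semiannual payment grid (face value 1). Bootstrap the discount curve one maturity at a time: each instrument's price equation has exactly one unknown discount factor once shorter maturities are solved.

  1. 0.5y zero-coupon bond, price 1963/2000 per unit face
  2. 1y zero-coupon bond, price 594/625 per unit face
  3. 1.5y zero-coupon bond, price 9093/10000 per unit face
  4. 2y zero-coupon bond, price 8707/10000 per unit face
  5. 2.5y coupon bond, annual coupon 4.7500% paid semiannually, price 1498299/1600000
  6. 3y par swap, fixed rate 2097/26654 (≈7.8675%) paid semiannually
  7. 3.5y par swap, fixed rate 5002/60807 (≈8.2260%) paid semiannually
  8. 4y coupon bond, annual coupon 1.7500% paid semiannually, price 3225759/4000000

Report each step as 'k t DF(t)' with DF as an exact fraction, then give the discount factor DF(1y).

step 1 [0.5y] zero: DF = P = 1963/2000 ≈ 0.981500
step 2 [1y] zero: DF = P = 594/625 ≈ 0.950400
step 3 [1.5y] zero: DF = P = 9093/10000 ≈ 0.909300
step 4 [2y] zero: DF = P = 8707/10000 ≈ 0.870700
step 5 [2.5y] bond c/2=19/800: DF=(1498299/1600000 − 19/800·(0.981500+0.950400+0.909300+0.870700))/(1+19/800) = 4143/5000 ≈ 0.828600
step 6 [3y] swap r/2=2097/53308: DF=(1 − 2097/53308·(0.981500+0.950400+0.909300+0.870700+0.828600))/(1+2097/53308) = 7903/10000 ≈ 0.790300
step 7 [3.5y] swap r/2=2501/60807: DF=(1 − 2501/60807·(0.981500+0.950400+0.909300+0.870700+0.828600+0.790300))/(1+2501/60807) = 7499/10000 ≈ 0.749900
step 8 [4y] bond c/2=7/800: DF=(3225759/4000000 − 7/800·(0.981500+0.950400+0.909300+0.870700+0.828600+0.790300+0.749900))/(1+7/800) = 7467/10000 ≈ 0.746700

1 1/2 1963/2000
2 1 594/625
3 3/2 9093/10000
4 2 8707/10000
5 5/2 4143/5000
6 3 7903/10000
7 7/2 7499/10000
8 4 7467/10000
DF(1y) = 594/625 ≈ 0.950400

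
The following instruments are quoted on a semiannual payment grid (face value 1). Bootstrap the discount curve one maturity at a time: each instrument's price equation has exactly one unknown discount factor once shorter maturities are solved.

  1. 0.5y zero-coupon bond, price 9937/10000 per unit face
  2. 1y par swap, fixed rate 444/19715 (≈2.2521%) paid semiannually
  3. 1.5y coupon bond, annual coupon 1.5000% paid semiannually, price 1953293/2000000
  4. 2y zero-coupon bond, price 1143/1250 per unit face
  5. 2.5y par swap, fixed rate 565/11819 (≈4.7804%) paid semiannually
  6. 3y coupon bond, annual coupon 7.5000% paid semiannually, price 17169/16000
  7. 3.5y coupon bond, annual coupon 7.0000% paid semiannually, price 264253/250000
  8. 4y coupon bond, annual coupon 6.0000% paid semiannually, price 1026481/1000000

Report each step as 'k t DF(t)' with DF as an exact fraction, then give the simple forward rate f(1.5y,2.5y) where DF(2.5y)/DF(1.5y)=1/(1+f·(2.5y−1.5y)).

step 1 [0.5y] zero: DF = P = 9937/10000 ≈ 0.993700
step 2 [1y] swap r/2=222/19715: DF=(1 − 222/19715·(0.993700))/(1+222/19715) = 4889/5000 ≈ 0.977800
step 3 [1.5y] bond c/2=3/400: DF=(1953293/2000000 − 3/400·(0.993700+0.977800))/(1+3/400) = 9547/10000 ≈ 0.954700
step 4 [2y] zero: DF = P = 1143/1250 ≈ 0.914400
step 5 [2.5y] swap r/2=565/23638: DF=(1 − 565/23638·(0.993700+0.977800+0.954700+0.914400))/(1+565/23638) = 887/1000 ≈ 0.887000
step 6 [3y] bond c/2=3/80: DF=(17169/16000 − 3/80·(0.993700+0.977800+0.954700+0.914400+0.887000))/(1+3/80) = 4317/5000 ≈ 0.863400
step 7 [3.5y] bond c/2=7/200: DF=(264253/250000 − 7/200·(0.993700+0.977800+0.954700+0.914400+0.887000+0.863400))/(1+7/200) = 4161/5000 ≈ 0.832200
step 8 [4y] bond c/2=3/100: DF=(1026481/1000000 − 3/100·(0.993700+0.977800+0.954700+0.914400+0.887000+0.863400+0.832200))/(1+3/100) = 1619/2000 ≈ 0.809500

1 1/2 9937/10000
2 1 4889/5000
3 3/2 9547/10000
4 2 1143/1250
5 5/2 887/1000
6 3 4317/5000
7 7/2 4161/5000
8 4 1619/2000
f(1.5y,2.5y) = ((9547/10000)/(887/1000) − 1)/(1) = 677/8870 ≈ 7.6325%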